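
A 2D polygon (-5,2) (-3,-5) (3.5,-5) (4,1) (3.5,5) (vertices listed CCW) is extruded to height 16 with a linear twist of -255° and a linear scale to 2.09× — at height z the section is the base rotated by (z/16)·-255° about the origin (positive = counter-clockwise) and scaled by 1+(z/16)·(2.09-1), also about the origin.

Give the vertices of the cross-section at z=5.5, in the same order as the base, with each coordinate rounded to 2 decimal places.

t = z/height = 5.5/16 = 0.34375
s = 1 + (scale-1)·z/height = 1 + (2.09-1)·5.5/16 = 1.374688
θ = twist·z/height = -255°·5.5/16 = -87.6563° = -1.529890 rad
cos θ = 0.040895, sin θ = -0.999163 (intermediates below are computed at full precision and shown rounded to 5 d.p.)
v1: (-5,2) → rotate → (1.79385,5.07761) → ×s → (2.46599,6.98012) → (2.47,6.98)
v2: (-3,-5) → rotate → (-5.11850,2.79302) → ×s → (-7.03634,3.83953) → (-7.04,3.84)
v3: (3.5,-5) → rotate → (-4.85269,-3.70155) → ×s → (-6.67093,-5.08847) → (-6.67,-5.09)
v4: (4,1) → rotate → (1.16274,-3.95576) → ×s → (1.59841,-5.43793) → (1.60,-5.44)
v5: (3.5,5) → rotate → (5.13895,-3.29260) → ×s → (7.06445,-4.52629) → (7.06,-4.53)

Cross-section at z=5.5: (2.47,6.98) (-7.04,3.84) (-6.67,-5.09) (1.60,-5.44) (7.06,-4.53)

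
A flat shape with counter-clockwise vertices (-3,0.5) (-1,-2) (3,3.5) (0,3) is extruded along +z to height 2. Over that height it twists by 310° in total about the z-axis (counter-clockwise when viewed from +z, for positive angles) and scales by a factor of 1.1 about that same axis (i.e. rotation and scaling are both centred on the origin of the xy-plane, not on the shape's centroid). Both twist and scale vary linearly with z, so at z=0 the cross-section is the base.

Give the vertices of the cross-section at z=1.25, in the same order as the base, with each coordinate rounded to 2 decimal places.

Cross-section at z=1.25: (3.22,0.24) (0.53,2.32) (-2.21,-4.37) (0.76,-3.10)

t = z/height = 1.25/2 = 0.625
s = 1 + (scale-1)·z/height = 1 + (1.1-1)·1.25/2 = 1.062500
θ = twist·z/height = 310°·1.25/2 = 193.7500° = 3.381575 rad
cos θ = -0.971342, sin θ = -0.237686 (intermediates below are computed at full precision and shown rounded to 5 d.p.)
v1: (-3,0.5) → rotate → (3.03287,0.22739) → ×s → (3.22242,0.24160) → (3.22,0.24)
v2: (-1,-2) → rotate → (0.49597,2.18037) → ×s → (0.52697,2.31664) → (0.53,2.32)
v3: (3,3.5) → rotate → (-2.08213,-4.11275) → ×s → (-2.21226,-4.36980) → (-2.21,-4.37)
v4: (0,3) → rotate → (0.71306,-2.91403) → ×s → (0.75762,-3.09615) → (0.76,-3.10)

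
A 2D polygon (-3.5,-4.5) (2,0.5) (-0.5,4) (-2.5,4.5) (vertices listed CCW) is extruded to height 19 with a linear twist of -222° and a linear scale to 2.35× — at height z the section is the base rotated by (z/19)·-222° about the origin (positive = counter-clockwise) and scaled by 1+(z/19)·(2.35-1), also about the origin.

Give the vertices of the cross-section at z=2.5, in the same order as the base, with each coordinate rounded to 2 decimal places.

Cross-section at z=2.5: (-6.18,-2.61) (2.34,-0.64) (1.78,4.40) (0.02,6.06)

t = z/height = 2.5/19 = 0.131579
s = 1 + (scale-1)·z/height = 1 + (2.35-1)·2.5/19 = 1.177632
θ = twist·z/height = -222°·2.5/19 = -29.2105° = -0.509820 rad
cos θ = 0.872832, sin θ = -0.488020 (intermediates below are computed at full precision and shown rounded to 5 d.p.)
v1: (-3.5,-4.5) → rotate → (-5.25100,-2.21968) → ×s → (-6.18375,-2.61396) → (-6.18,-2.61)
v2: (2,0.5) → rotate → (1.98967,-0.53962) → ×s → (2.34310,-0.63548) → (2.34,-0.64)
v3: (-0.5,4) → rotate → (1.51566,3.73534) → ×s → (1.78489,4.39885) → (1.78,4.40)
v4: (-2.5,4.5) → rotate → (0.01401,5.14780) → ×s → (0.01650,6.06221) → (0.02,6.06)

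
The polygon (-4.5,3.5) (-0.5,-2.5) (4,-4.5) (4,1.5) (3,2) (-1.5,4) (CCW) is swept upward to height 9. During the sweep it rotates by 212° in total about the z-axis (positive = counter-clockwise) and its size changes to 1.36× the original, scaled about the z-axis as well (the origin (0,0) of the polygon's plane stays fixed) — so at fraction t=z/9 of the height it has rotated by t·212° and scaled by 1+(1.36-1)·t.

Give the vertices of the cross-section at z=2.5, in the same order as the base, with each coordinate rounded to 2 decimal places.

Cross-section at z=2.5: (-5.85,-2.25) (2.07,-1.89) (6.51,1.21) (0.86,4.62) (-0.18,3.96) (-4.62,0.86)

t = z/height = 2.5/9 = 0.277778
s = 1 + (scale-1)·z/height = 1 + (1.36-1)·2.5/9 = 1.100000
θ = twist·z/height = 212°·2.5/9 = 58.8889° = 1.027805 rad
cos θ = 0.516699, sin θ = 0.856167 (intermediates below are computed at full precision and shown rounded to 5 d.p.)
v1: (-4.5,3.5) → rotate → (-5.32173,-2.04430) → ×s → (-5.85390,-2.24873) → (-5.85,-2.25)
v2: (-0.5,-2.5) → rotate → (1.88207,-1.71983) → ×s → (2.07027,-1.89182) → (2.07,-1.89)
v3: (4,-4.5) → rotate → (5.91955,1.09952) → ×s → (6.51150,1.20947) → (6.51,1.21)
v4: (4,1.5) → rotate → (0.78255,4.19972) → ×s → (0.86080,4.61969) → (0.86,4.62)
v5: (3,2) → rotate → (-0.16224,3.60190) → ×s → (-0.17846,3.96209) → (-0.18,3.96)
v6: (-1.5,4) → rotate → (-4.19972,0.78255) → ×s → (-4.61969,0.86080) → (-4.62,0.86)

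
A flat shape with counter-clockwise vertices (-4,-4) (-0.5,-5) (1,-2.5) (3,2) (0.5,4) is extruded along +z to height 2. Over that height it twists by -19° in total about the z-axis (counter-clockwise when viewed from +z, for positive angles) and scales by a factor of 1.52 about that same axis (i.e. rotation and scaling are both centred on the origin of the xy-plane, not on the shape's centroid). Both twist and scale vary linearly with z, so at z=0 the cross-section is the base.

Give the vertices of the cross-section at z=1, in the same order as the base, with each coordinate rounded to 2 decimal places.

Cross-section at z=1: (-5.80,-4.14) (-1.66,-6.11) (0.72,-3.31) (4.14,1.86) (1.45,4.87)

t = z/height = 1/2 = 0.5
s = 1 + (scale-1)·z/height = 1 + (1.52-1)·1/2 = 1.260000
θ = twist·z/height = -19°·1/2 = -9.5000° = -0.165806 rad
cos θ = 0.986286, sin θ = -0.165048 (intermediates below are computed at full precision and shown rounded to 5 d.p.)
v1: (-4,-4) → rotate → (-4.60533,-3.28495) → ×s → (-5.80272,-4.13904) → (-5.80,-4.14)
v2: (-0.5,-5) → rotate → (-1.31838,-4.84890) → ×s → (-1.66116,-6.10962) → (-1.66,-6.11)
v3: (1,-2.5) → rotate → (0.57367,-2.63076) → ×s → (0.72282,-3.31476) → (0.72,-3.31)
v4: (3,2) → rotate → (3.28895,1.47743) → ×s → (4.14408,1.86156) → (4.14,1.86)
v5: (0.5,4) → rotate → (1.15333,3.86262) → ×s → (1.45320,4.86690) → (1.45,4.87)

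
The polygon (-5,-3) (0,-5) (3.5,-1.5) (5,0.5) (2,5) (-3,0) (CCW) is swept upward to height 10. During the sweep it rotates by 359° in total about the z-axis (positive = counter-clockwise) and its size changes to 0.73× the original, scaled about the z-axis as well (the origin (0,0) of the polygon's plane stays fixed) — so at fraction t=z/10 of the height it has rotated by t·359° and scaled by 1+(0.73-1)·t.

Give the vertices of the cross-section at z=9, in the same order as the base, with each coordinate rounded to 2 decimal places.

t = z/height = 9/10 = 0.9
s = 1 + (scale-1)·z/height = 1 + (0.73-1)·9/10 = 0.757000
θ = twist·z/height = 359°·9/10 = 323.1000° = 5.639159 rad
cos θ = 0.799685, sin θ = -0.600420 (intermediates below are computed at full precision and shown rounded to 5 d.p.)
v1: (-5,-3) → rotate → (-5.79968,0.60305) → ×s → (-4.39036,0.45651) → (-4.39,0.46)
v2: (0,-5) → rotate → (-3.00210,-3.99842) → ×s → (-2.27259,-3.02681) → (-2.27,-3.03)
v3: (3.5,-1.5) → rotate → (1.89827,-3.30100) → ×s → (1.43699,-2.49886) → (1.44,-2.50)
v4: (5,0.5) → rotate → (4.29863,-2.60226) → ×s → (3.25407,-1.96991) → (3.25,-1.97)
v5: (2,5) → rotate → (4.60147,2.79758) → ×s → (3.48331,2.11777) → (3.48,2.12)
v6: (-3,0) → rotate → (-2.39905,1.80126) → ×s → (-1.81608,1.36355) → (-1.82,1.36)

Cross-section at z=9: (-4.39,0.46) (-2.27,-3.03) (1.44,-2.50) (3.25,-1.97) (3.48,2.12) (-1.82,1.36)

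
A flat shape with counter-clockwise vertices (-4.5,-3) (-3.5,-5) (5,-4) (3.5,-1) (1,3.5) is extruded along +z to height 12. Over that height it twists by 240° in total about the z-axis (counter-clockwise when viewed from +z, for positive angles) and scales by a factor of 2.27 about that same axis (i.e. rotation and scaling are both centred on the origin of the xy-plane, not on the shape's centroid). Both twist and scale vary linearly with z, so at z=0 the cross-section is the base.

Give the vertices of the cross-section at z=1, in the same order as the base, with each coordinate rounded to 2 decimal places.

t = z/height = 1/12 = 0.0833333
s = 1 + (scale-1)·z/height = 1 + (2.27-1)·1/12 = 1.105833
θ = twist·z/height = 240°·1/12 = 20.0000° = 0.349066 rad
cos θ = 0.939693, sin θ = 0.342020 (intermediates below are computed at full precision and shown rounded to 5 d.p.)
v1: (-4.5,-3) → rotate → (-3.20256,-4.35817) → ×s → (-3.54149,-4.81941) → (-3.54,-4.82)
v2: (-3.5,-5) → rotate → (-1.57882,-5.89553) → ×s → (-1.74592,-6.51948) → (-1.75,-6.52)
v3: (5,-4) → rotate → (6.06654,-2.04867) → ×s → (6.70859,-2.26549) → (6.71,-2.27)
v4: (3.5,-1) → rotate → (3.63094,0.25738) → ×s → (4.01522,0.28462) → (4.02,0.28)
v5: (1,3.5) → rotate → (-0.25738,3.63094) → ×s → (-0.28462,4.01522) → (-0.28,4.02)

Cross-section at z=1: (-3.54,-4.82) (-1.75,-6.52) (6.71,-2.27) (4.02,0.28) (-0.28,4.02)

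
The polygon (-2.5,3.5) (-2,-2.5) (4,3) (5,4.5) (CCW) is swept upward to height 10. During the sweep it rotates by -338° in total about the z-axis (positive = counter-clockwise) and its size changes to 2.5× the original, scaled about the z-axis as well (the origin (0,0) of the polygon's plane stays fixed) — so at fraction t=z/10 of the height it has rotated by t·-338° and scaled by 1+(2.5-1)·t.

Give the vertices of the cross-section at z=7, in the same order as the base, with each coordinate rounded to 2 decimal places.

Cross-section at z=7: (-3.17,-8.23) (6.54,-0.60) (-9.65,3.46) (-13.34,3.48)

t = z/height = 7/10 = 0.7
s = 1 + (scale-1)·z/height = 1 + (2.5-1)·7/10 = 2.050000
θ = twist·z/height = -338°·7/10 = -236.6000° = -4.129449 rad
cos θ = -0.550481, sin θ = 0.834848 (intermediates below are computed at full precision and shown rounded to 5 d.p.)
v1: (-2.5,3.5) → rotate → (-1.54577,-4.01380) → ×s → (-3.16882,-8.22829) → (-3.17,-8.23)
v2: (-2,-2.5) → rotate → (3.18808,-0.29349) → ×s → (6.53557,-0.60166) → (6.54,-0.60)
v3: (4,3) → rotate → (-4.70647,1.68795) → ×s → (-9.64826,3.46030) → (-9.65,3.46)
v4: (5,4.5) → rotate → (-6.50922,1.69708) → ×s → (-13.34390,3.47901) → (-13.34,3.48)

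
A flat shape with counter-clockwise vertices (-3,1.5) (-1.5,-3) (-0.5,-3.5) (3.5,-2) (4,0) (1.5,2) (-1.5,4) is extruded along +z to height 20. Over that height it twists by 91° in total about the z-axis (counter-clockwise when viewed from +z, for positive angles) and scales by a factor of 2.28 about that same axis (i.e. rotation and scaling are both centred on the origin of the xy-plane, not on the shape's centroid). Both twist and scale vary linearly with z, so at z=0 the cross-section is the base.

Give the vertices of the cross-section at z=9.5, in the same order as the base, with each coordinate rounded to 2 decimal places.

Cross-section at z=9.5: (-5.17,-1.55) (1.55,-5.17) (3.27,-4.65) (6.30,1.51) (4.69,4.41) (-0.44,4.00) (-6.16,3.03)

t = z/height = 9.5/20 = 0.475
s = 1 + (scale-1)·z/height = 1 + (2.28-1)·9.5/20 = 1.608000
θ = twist·z/height = 91°·9.5/20 = 43.2250° = 0.754419 rad
cos θ = 0.728670, sin θ = 0.684865 (intermediates below are computed at full precision and shown rounded to 5 d.p.)
v1: (-3,1.5) → rotate → (-3.21331,-0.96159) → ×s → (-5.16700,-1.54624) → (-5.17,-1.55)
v2: (-1.5,-3) → rotate → (0.96159,-3.21331) → ×s → (1.54624,-5.16700) → (1.55,-5.17)
v3: (-0.5,-3.5) → rotate → (2.03269,-2.89278) → ×s → (3.26857,-4.65159) → (3.27,-4.65)
v4: (3.5,-2) → rotate → (3.92007,0.93969) → ×s → (6.30348,1.51102) → (6.30,1.51)
v5: (4,0) → rotate → (2.91468,2.73946) → ×s → (4.68680,4.40505) → (4.69,4.41)
v6: (1.5,2) → rotate → (-0.27673,2.48464) → ×s → (-0.44497,3.99530) → (-0.44,4.00)
v7: (-1.5,4) → rotate → (-3.83247,1.88738) → ×s → (-6.16260,3.03491) → (-6.16,3.03)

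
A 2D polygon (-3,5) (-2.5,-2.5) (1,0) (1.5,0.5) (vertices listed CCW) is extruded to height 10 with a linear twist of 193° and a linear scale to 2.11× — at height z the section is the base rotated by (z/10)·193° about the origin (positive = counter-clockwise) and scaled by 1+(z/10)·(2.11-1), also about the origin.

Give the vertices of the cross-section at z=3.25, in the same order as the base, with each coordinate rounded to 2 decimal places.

Cross-section at z=3.25: (-7.92,-0.51) (1.46,-4.58) (0.62,1.21) (0.33,2.13)

t = z/height = 3.25/10 = 0.325
s = 1 + (scale-1)·z/height = 1 + (2.11-1)·3.25/10 = 1.360750
θ = twist·z/height = 193°·3.25/10 = 62.7250° = 1.094758 rad
cos θ = 0.458262, sin θ = 0.888817 (intermediates below are computed at full precision and shown rounded to 5 d.p.)
v1: (-3,5) → rotate → (-5.81887,-0.37514) → ×s → (-7.91803,-0.51048) → (-7.92,-0.51)
v2: (-2.5,-2.5) → rotate → (1.07639,-3.36770) → ×s → (1.46470,-4.58259) → (1.46,-4.58)
v3: (1,0) → rotate → (0.45826,0.88882) → ×s → (0.62358,1.20946) → (0.62,1.21)
v4: (1.5,0.5) → rotate → (0.24298,1.56236) → ×s → (0.33064,2.12598) → (0.33,2.13)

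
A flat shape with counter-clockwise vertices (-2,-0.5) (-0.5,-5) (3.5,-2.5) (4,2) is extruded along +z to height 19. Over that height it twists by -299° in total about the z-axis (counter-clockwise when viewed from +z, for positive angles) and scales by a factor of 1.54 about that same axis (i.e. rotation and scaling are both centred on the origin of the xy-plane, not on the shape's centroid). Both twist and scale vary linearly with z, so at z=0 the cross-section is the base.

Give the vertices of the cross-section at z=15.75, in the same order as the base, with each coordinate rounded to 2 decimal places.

t = z/height = 15.75/19 = 0.828947
s = 1 + (scale-1)·z/height = 1 + (1.54-1)·15.75/19 = 1.447632
θ = twist·z/height = -299°·15.75/19 = -247.8553° = -4.325890 rad
cos θ = -0.376948, sin θ = 0.926235 (intermediates below are computed at full precision and shown rounded to 5 d.p.)
v1: (-2,-0.5) → rotate → (1.21701,-1.66400) → ×s → (1.76179,-2.40885) → (1.76,-2.41)
v2: (-0.5,-5) → rotate → (4.81965,1.42162) → ×s → (6.97707,2.05798) → (6.98,2.06)
v3: (3.5,-2.5) → rotate → (0.99627,4.18419) → ×s → (1.44223,6.05717) → (1.44,6.06)
v4: (4,2) → rotate → (-3.36026,2.95104) → ×s → (-4.86442,4.27202) → (-4.86,4.27)

Cross-section at z=15.75: (1.76,-2.41) (6.98,2.06) (1.44,6.06) (-4.86,4.27)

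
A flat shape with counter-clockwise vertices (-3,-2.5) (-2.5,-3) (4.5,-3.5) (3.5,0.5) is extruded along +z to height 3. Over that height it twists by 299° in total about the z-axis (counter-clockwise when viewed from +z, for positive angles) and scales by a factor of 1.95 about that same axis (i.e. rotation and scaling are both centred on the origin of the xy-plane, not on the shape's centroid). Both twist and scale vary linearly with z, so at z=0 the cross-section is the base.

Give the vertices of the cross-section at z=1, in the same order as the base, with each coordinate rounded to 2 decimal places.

Cross-section at z=1: (3.91,-3.34) (4.45,-2.58) (3.55,6.61) (-1.42,4.43)

t = z/height = 1/3 = 0.333333
s = 1 + (scale-1)·z/height = 1 + (1.95-1)·1/3 = 1.316667
θ = twist·z/height = 299°·1/3 = 99.6667° = 1.739511 rad
cos θ = -0.167916, sin θ = 0.985801 (intermediates below are computed at full precision and shown rounded to 5 d.p.)
v1: (-3,-2.5) → rotate → (2.96825,-2.53761) → ×s → (3.90820,-3.34119) → (3.91,-3.34)
v2: (-2.5,-3) → rotate → (3.37719,-1.96076) → ×s → (4.44664,-2.58166) → (4.45,-2.58)
v3: (4.5,-3.5) → rotate → (2.69468,5.02381) → ×s → (3.54800,6.61469) → (3.55,6.61)
v4: (3.5,0.5) → rotate → (-1.08061,3.36635) → ×s → (-1.42280,4.43236) → (-1.42,4.43)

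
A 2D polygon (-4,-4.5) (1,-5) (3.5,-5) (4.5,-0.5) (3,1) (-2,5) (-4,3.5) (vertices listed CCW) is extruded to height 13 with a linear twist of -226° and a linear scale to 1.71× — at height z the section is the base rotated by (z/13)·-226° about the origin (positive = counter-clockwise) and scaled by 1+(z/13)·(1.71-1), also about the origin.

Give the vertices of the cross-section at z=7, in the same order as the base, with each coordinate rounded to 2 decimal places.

Cross-section at z=7: (-2.39,7.97) (-6.61,2.45) (-8.42,-0.49) (-3.86,-4.93) (-1.00,-4.25) (7.33,-1.28) (7.02,2.16)

t = z/height = 7/13 = 0.538462
s = 1 + (scale-1)·z/height = 1 + (1.71-1)·7/13 = 1.382308
θ = twist·z/height = -226°·7/13 = -121.6923° = -2.123931 rad
cos θ = -0.525357, sin θ = -0.850882 (intermediates below are computed at full precision and shown rounded to 5 d.p.)
v1: (-4,-4.5) → rotate → (-1.72754,5.76763) → ×s → (-2.38799,7.97265) → (-2.39,7.97)
v2: (1,-5) → rotate → (-4.77977,1.77591) → ×s → (-6.60711,2.45485) → (-6.61,2.45)
v3: (3.5,-5) → rotate → (-6.09316,-0.35130) → ×s → (-8.42262,-0.48560) → (-8.42,-0.49)
v4: (4.5,-0.5) → rotate → (-2.78955,-3.56629) → ×s → (-3.85602,-4.92971) → (-3.86,-4.93)
v5: (3,1) → rotate → (-0.72519,-3.07800) → ×s → (-1.00244,-4.25475) → (-1.00,-4.25)
v6: (-2,5) → rotate → (5.30512,-0.92502) → ×s → (7.33331,-1.27867) → (7.33,-1.28)
v7: (-4,3.5) → rotate → (5.07952,1.56478) → ×s → (7.02145,2.16300) → (7.02,2.16)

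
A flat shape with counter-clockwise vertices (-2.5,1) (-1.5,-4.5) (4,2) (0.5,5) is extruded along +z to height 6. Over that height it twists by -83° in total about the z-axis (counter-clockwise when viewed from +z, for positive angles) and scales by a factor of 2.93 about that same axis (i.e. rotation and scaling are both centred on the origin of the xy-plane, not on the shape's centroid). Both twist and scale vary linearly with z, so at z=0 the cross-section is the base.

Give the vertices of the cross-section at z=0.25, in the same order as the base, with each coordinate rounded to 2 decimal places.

t = z/height = 0.25/6 = 0.0416667
s = 1 + (scale-1)·z/height = 1 + (2.93-1)·0.25/6 = 1.080417
θ = twist·z/height = -83°·0.25/6 = -3.4583° = -0.060359 rad
cos θ = 0.998179, sin θ = -0.060323 (intermediates below are computed at full precision and shown rounded to 5 d.p.)
v1: (-2.5,1) → rotate → (-2.43512,1.14899) → ×s → (-2.63095,1.24138) → (-2.63,1.24)
v2: (-1.5,-4.5) → rotate → (-1.76872,-4.40132) → ×s → (-1.91095,-4.75526) → (-1.91,-4.76)
v3: (4,2) → rotate → (4.11336,1.75507) → ×s → (4.44414,1.89620) → (4.44,1.90)
v4: (0.5,5) → rotate → (0.80070,4.96073) → ×s → (0.86509,5.35966) → (0.87,5.36)

Cross-section at z=0.25: (-2.63,1.24) (-1.91,-4.76) (4.44,1.90) (0.87,5.36)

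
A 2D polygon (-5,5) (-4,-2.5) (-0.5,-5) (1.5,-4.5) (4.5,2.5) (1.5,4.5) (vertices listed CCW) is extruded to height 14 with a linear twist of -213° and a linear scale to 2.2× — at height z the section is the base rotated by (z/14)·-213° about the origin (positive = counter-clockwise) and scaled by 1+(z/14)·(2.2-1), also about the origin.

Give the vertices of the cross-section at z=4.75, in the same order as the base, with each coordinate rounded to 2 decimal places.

Cross-section at z=4.75: (4.56,8.84) (-5.07,4.29) (-6.92,-1.47) (-5.39,-3.94) (5.28,-4.96) (6.67,-0.08)

t = z/height = 4.75/14 = 0.339286
s = 1 + (scale-1)·z/height = 1 + (2.2-1)·4.75/14 = 1.407143
θ = twist·z/height = -213°·4.75/14 = -72.2679° = -1.261312 rad
cos θ = 0.304567, sin θ = -0.952491 (intermediates below are computed at full precision and shown rounded to 5 d.p.)
v1: (-5,5) → rotate → (3.23962,6.28529) → ×s → (4.55860,8.84430) → (4.56,8.84)
v2: (-4,-2.5) → rotate → (-3.59950,3.04854) → ×s → (-5.06501,4.28974) → (-5.07,4.29)
v3: (-0.5,-5) → rotate → (-4.91474,-1.04659) → ×s → (-6.91574,-1.47270) → (-6.92,-1.47)
v4: (1.5,-4.5) → rotate → (-3.82936,-2.79929) → ×s → (-5.38845,-3.93900) → (-5.39,-3.94)
v5: (4.5,2.5) → rotate → (3.75178,-3.52479) → ×s → (5.27929,-4.95988) → (5.28,-4.96)
v6: (1.5,4.5) → rotate → (4.74306,-0.05818) → ×s → (6.67416,-0.08187) → (6.67,-0.08)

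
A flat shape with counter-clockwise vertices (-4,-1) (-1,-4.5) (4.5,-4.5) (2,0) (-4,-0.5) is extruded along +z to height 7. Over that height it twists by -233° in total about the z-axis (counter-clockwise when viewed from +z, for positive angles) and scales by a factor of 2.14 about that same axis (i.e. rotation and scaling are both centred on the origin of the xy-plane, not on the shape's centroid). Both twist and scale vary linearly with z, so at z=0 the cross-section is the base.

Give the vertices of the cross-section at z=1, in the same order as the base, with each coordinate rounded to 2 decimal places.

Cross-section at z=1: (-4.53,1.58) (-3.84,-3.74) (1.50,-7.25) (1.94,-1.28) (-4.21,2.07)

t = z/height = 1/7 = 0.142857
s = 1 + (scale-1)·z/height = 1 + (2.14-1)·1/7 = 1.162857
θ = twist·z/height = -233°·1/7 = -33.2857° = -0.580945 rad
cos θ = 0.835944, sin θ = -0.548814 (intermediates below are computed at full precision and shown rounded to 5 d.p.)
v1: (-4,-1) → rotate → (-3.89259,1.35931) → ×s → (-4.52653,1.58069) → (-4.53,1.58)
v2: (-1,-4.5) → rotate → (-3.30561,-3.21293) → ×s → (-3.84395,-3.73618) → (-3.84,-3.74)
v3: (4.5,-4.5) → rotate → (1.29208,-6.23141) → ×s → (1.50251,-7.24624) → (1.50,-7.25)
v4: (2,0) → rotate → (1.67189,-1.09763) → ×s → (1.94417,-1.27639) → (1.94,-1.28)
v5: (-4,-0.5) → rotate → (-3.61818,1.77729) → ×s → (-4.20743,2.06673) → (-4.21,2.07)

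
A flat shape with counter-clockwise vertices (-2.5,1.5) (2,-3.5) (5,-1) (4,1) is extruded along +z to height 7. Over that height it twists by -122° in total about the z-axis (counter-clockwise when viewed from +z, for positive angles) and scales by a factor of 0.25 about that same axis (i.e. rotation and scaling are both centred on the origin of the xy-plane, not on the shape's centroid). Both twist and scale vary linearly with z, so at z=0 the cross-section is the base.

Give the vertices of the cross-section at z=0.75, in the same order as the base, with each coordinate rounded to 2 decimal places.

Cross-section at z=0.75: (-1.93,1.86) (1.06,-3.55) (4.27,-1.94) (3.79,0.06)

t = z/height = 0.75/7 = 0.107143
s = 1 + (scale-1)·z/height = 1 + (0.25-1)·0.75/7 = 0.919643
θ = twist·z/height = -122°·0.75/7 = -13.0714° = -0.228139 rad
cos θ = 0.974089, sin θ = -0.226166 (intermediates below are computed at full precision and shown rounded to 5 d.p.)
v1: (-2.5,1.5) → rotate → (-2.09597,2.02655) → ×s → (-1.92755,1.86370) → (-1.93,1.86)
v2: (2,-3.5) → rotate → (1.15660,-3.86164) → ×s → (1.06366,-3.55133) → (1.06,-3.55)
v3: (5,-1) → rotate → (4.64428,-2.10492) → ×s → (4.27108,-1.93577) → (4.27,-1.94)
v4: (4,1) → rotate → (4.12252,0.06943) → ×s → (3.79125,0.06385) → (3.79,0.06)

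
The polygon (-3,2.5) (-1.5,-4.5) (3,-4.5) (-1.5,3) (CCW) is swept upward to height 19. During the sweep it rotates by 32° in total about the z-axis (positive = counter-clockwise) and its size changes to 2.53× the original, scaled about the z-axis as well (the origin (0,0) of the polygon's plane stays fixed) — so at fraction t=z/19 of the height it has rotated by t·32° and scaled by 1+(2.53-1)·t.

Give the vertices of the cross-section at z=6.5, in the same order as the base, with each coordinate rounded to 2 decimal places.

Cross-section at z=6.5: (-5.21,2.87) (-0.94,-7.16) (5.79,-5.86) (-3.11,4.05)

t = z/height = 6.5/19 = 0.342105
s = 1 + (scale-1)·z/height = 1 + (2.53-1)·6.5/19 = 1.523421
θ = twist·z/height = 32°·6.5/19 = 10.9474° = 0.191068 rad
cos θ = 0.981802, sin θ = 0.189907 (intermediates below are computed at full precision and shown rounded to 5 d.p.)
v1: (-3,2.5) → rotate → (-3.42017,1.88478) → ×s → (-5.21037,2.87132) → (-5.21,2.87)
v2: (-1.5,-4.5) → rotate → (-0.61812,-4.70297) → ×s → (-0.94166,-7.16460) → (-0.94,-7.16)
v3: (3,-4.5) → rotate → (3.79999,-3.84839) → ×s → (5.78898,-5.86271) → (5.79,-5.86)
v4: (-1.5,3) → rotate → (-2.04242,2.66055) → ×s → (-3.11147,4.05313) → (-3.11,4.05)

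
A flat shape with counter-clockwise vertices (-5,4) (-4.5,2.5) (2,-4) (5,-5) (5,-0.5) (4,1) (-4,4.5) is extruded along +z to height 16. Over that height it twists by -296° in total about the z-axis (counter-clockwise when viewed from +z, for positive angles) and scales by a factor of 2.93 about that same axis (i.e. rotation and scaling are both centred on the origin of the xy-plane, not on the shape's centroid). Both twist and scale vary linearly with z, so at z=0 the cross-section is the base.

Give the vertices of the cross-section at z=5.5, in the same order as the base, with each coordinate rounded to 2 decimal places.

t = z/height = 5.5/16 = 0.34375
s = 1 + (scale-1)·z/height = 1 + (2.93-1)·5.5/16 = 1.663438
θ = twist·z/height = -296°·5.5/16 = -101.7500° = -1.775873 rad
cos θ = -0.203642, sin θ = -0.979045 (intermediates below are computed at full precision and shown rounded to 5 d.p.)
v1: (-5,4) → rotate → (4.93439,4.08066) → ×s → (8.20805,6.78792) → (8.21,6.79)
v2: (-4.5,2.5) → rotate → (3.36400,3.89660) → ×s → (5.59581,6.48175) → (5.60,6.48)
v3: (2,-4) → rotate → (-4.32347,-1.14352) → ×s → (-7.19181,-1.90218) → (-7.19,-1.90)
v4: (5,-5) → rotate → (-5.91344,-3.87702) → ×s → (-9.83663,-6.44918) → (-9.84,-6.45)
v5: (5,-0.5) → rotate → (-1.50773,-4.79341) → ×s → (-2.50802,-7.97353) → (-2.51,-7.97)
v6: (4,1) → rotate → (0.16448,-4.11982) → ×s → (0.27360,-6.85307) → (0.27,-6.85)
v7: (-4,4.5) → rotate → (5.22027,2.99979) → ×s → (8.68360,4.98997) → (8.68,4.99)

Cross-section at z=5.5: (8.21,6.79) (5.60,6.48) (-7.19,-1.90) (-9.84,-6.45) (-2.51,-7.97) (0.27,-6.85) (8.68,4.99)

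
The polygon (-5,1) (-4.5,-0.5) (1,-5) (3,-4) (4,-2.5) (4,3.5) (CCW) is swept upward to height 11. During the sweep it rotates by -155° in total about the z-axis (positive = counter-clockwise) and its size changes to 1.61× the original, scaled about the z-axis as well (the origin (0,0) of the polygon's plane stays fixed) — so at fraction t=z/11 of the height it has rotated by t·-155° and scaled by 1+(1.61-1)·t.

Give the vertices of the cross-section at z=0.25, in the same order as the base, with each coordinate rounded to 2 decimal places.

Cross-section at z=0.25: (-5.00,1.32) (-4.58,-0.23) (0.70,-5.12) (2.79,-4.23) (3.89,-2.78) (4.27,3.29)

t = z/height = 0.25/11 = 0.0227273
s = 1 + (scale-1)·z/height = 1 + (1.61-1)·0.25/11 = 1.013864
θ = twist·z/height = -155°·0.25/11 = -3.5227° = -0.061483 rad
cos θ = 0.998111, sin θ = -0.061444 (intermediates below are computed at full precision and shown rounded to 5 d.p.)
v1: (-5,1) → rotate → (-4.92911,1.30533) → ×s → (-4.99744,1.32343) → (-5.00,1.32)
v2: (-4.5,-0.5) → rotate → (-4.52222,-0.22256) → ×s → (-4.58491,-0.22564) → (-4.58,-0.23)
v3: (1,-5) → rotate → (0.69089,-5.05200) → ×s → (0.70047,-5.12204) → (0.70,-5.12)
v4: (3,-4) → rotate → (2.74855,-4.17678) → ×s → (2.78666,-4.23468) → (2.79,-4.23)
v5: (4,-2.5) → rotate → (3.83883,-2.74105) → ×s → (3.89205,-2.77906) → (3.89,-2.78)
v6: (4,3.5) → rotate → (4.20750,3.24761) → ×s → (4.26583,3.29263) → (4.27,3.29)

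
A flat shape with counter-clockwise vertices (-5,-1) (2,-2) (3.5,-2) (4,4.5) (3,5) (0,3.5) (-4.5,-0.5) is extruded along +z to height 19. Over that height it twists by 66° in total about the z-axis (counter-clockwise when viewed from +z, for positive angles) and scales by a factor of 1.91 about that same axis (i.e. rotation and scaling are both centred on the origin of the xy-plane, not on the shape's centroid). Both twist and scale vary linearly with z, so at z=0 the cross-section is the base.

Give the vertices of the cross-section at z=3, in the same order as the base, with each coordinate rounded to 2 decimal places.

Cross-section at z=3: (-5.42,-2.16) (2.66,-1.84) (4.35,-1.53) (3.57,5.89) (2.34,6.24) (-0.72,3.94) (-4.96,-1.49)

t = z/height = 3/19 = 0.157895
s = 1 + (scale-1)·z/height = 1 + (1.91-1)·3/19 = 1.143684
θ = twist·z/height = 66°·3/19 = 10.4211° = 0.181882 rad
cos θ = 0.983505, sin θ = 0.180881 (intermediates below are computed at full precision and shown rounded to 5 d.p.)
v1: (-5,-1) → rotate → (-4.73664,-1.88791) → ×s → (-5.41723,-2.15917) → (-5.42,-2.16)
v2: (2,-2) → rotate → (2.32877,-1.60525) → ×s → (2.66338,-1.83590) → (2.66,-1.84)
v3: (3.5,-2) → rotate → (3.80403,-1.33393) → ×s → (4.35061,-1.52559) → (4.35,-1.53)
v4: (4,4.5) → rotate → (3.12006,5.14929) → ×s → (3.56836,5.88917) → (3.57,5.89)
v5: (3,5) → rotate → (2.04611,5.46017) → ×s → (2.34011,6.24471) → (2.34,6.24)
v6: (0,3.5) → rotate → (-0.63308,3.44227) → ×s → (-0.72405,3.93687) → (-0.72,3.94)
v7: (-4.5,-0.5) → rotate → (-4.33533,-1.30571) → ×s → (-4.95825,-1.49333) → (-4.96,-1.49)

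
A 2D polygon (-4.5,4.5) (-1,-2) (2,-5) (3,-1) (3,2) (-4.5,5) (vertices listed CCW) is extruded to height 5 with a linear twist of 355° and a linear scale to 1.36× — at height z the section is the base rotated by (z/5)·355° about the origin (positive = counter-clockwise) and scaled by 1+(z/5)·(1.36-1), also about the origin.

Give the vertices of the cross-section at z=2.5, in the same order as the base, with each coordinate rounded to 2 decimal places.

Cross-section at z=2.5: (5.07,-5.54) (1.28,2.31) (-2.10,6.00) (-3.49,1.33) (-3.64,-2.20) (5.05,-6.13)

t = z/height = 2.5/5 = 0.5
s = 1 + (scale-1)·z/height = 1 + (1.36-1)·2.5/5 = 1.180000
θ = twist·z/height = 355°·2.5/5 = 177.5000° = 3.097959 rad
cos θ = -0.999048, sin θ = 0.043619 (intermediates below are computed at full precision and shown rounded to 5 d.p.)
v1: (-4.5,4.5) → rotate → (4.29943,-4.69200) → ×s → (5.07333,-5.53657) → (5.07,-5.54)
v2: (-1,-2) → rotate → (1.08629,1.95448) → ×s → (1.28182,2.30628) → (1.28,2.31)
v3: (2,-5) → rotate → (-1.78000,5.08248) → ×s → (-2.10040,5.99733) → (-2.10,6.00)
v4: (3,-1) → rotate → (-2.95353,1.12991) → ×s → (-3.48516,1.33329) → (-3.49,1.33)
v5: (3,2) → rotate → (-3.08438,-1.86724) → ×s → (-3.63957,-2.20334) → (-3.64,-2.20)
v6: (-4.5,5) → rotate → (4.27762,-5.19153) → ×s → (5.04759,-6.12600) → (5.05,-6.13)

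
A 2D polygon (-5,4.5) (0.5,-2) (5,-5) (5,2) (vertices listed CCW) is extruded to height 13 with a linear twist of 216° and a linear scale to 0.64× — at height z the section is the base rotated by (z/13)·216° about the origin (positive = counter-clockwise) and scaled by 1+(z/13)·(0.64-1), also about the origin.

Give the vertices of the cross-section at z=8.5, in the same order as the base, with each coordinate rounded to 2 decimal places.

t = z/height = 8.5/13 = 0.653846
s = 1 + (scale-1)·z/height = 1 + (0.64-1)·8.5/13 = 0.764615
θ = twist·z/height = 216°·8.5/13 = 141.2308° = 2.464942 rad
cos θ = -0.779674, sin θ = 0.626185 (intermediates below are computed at full precision and shown rounded to 5 d.p.)
v1: (-5,4.5) → rotate → (1.08054,-6.63946) → ×s → (0.82620,-5.07663) → (0.83,-5.08)
v2: (0.5,-2) → rotate → (0.86253,1.87244) → ×s → (0.65951,1.43170) → (0.66,1.43)
v3: (5,-5) → rotate → (-0.76745,7.02930) → ×s → (-0.58680,5.37471) → (-0.59,5.37)
v4: (5,2) → rotate → (-5.15074,1.57158) → ×s → (-3.93834,1.20165) → (-3.94,1.20)

Cross-section at z=8.5: (0.83,-5.08) (0.66,1.43) (-0.59,5.37) (-3.94,1.20)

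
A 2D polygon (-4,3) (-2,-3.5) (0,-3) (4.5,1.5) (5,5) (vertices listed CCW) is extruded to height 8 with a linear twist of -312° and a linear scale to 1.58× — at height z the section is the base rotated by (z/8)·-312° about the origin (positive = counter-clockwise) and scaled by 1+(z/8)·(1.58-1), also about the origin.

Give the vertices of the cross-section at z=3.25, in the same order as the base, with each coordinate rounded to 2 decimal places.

Cross-section at z=3.25: (5.93,1.74) (-1.99,4.57) (-2.97,2.22) (-1.84,-5.56) (1.25,-8.65)

t = z/height = 3.25/8 = 0.40625
s = 1 + (scale-1)·z/height = 1 + (1.58-1)·3.25/8 = 1.235625
θ = twist·z/height = -312°·3.25/8 = -126.7500° = -2.212205 rad
cos θ = -0.598325, sin θ = -0.801254 (intermediates below are computed at full precision and shown rounded to 5 d.p.)
v1: (-4,3) → rotate → (4.79706,1.41004) → ×s → (5.92737,1.74228) → (5.93,1.74)
v2: (-2,-3.5) → rotate → (-1.60774,3.69664) → ×s → (-1.98656,4.56767) → (-1.99,4.57)
v3: (0,-3) → rotate → (-2.40376,1.79497) → ×s → (-2.97015,2.21791) → (-2.97,2.22)
v4: (4.5,1.5) → rotate → (-1.49058,-4.50313) → ×s → (-1.84180,-5.56418) → (-1.84,-5.56)
v5: (5,5) → rotate → (1.01465,-6.99789) → ×s → (1.25372,-8.64677) → (1.25,-8.65)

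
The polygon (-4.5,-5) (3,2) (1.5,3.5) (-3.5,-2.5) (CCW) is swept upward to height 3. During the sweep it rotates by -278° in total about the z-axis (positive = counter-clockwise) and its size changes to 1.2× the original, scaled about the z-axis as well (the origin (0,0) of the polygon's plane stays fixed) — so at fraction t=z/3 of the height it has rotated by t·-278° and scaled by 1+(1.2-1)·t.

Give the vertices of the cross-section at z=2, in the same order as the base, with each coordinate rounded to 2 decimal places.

t = z/height = 2/3 = 0.666667
s = 1 + (scale-1)·z/height = 1 + (1.2-1)·2/3 = 1.133333
θ = twist·z/height = -278°·2/3 = -185.3333° = -3.234677 rad
cos θ = -0.995671, sin θ = 0.092950 (intermediates below are computed at full precision and shown rounded to 5 d.p.)
v1: (-4.5,-5) → rotate → (4.94527,4.56008) → ×s → (5.60464,5.16809) → (5.60,5.17)
v2: (3,2) → rotate → (-3.17291,-1.71249) → ×s → (-3.59597,-1.94082) → (-3.60,-1.94)
v3: (1.5,3.5) → rotate → (-1.81883,-3.34542) → ×s → (-2.06134,-3.79148) → (-2.06,-3.79)
v4: (-3.5,-2.5) → rotate → (3.71722,2.16385) → ×s → (4.21285,2.45237) → (4.21,2.45)

Cross-section at z=2: (5.60,5.17) (-3.60,-1.94) (-2.06,-3.79) (4.21,2.45)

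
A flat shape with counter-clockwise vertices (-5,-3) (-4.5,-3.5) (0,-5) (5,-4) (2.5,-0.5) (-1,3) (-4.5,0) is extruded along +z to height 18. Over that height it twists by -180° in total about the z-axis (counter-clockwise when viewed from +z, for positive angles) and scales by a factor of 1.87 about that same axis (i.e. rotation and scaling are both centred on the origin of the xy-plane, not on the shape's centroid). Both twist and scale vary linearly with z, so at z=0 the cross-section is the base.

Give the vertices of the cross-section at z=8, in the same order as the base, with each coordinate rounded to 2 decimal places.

Cross-section at z=8: (-5.30,6.11) (-5.86,5.30) (-6.83,-1.20) (-4.26,-7.79) (-0.08,-3.53) (3.86,2.09) (-1.08,6.15)

t = z/height = 8/18 = 0.444444
s = 1 + (scale-1)·z/height = 1 + (1.87-1)·8/18 = 1.386667
θ = twist·z/height = -180°·8/18 = -80.0000° = -1.396263 rad
cos θ = 0.173648, sin θ = -0.984808 (intermediates below are computed at full precision and shown rounded to 5 d.p.)
v1: (-5,-3) → rotate → (-3.82266,4.40309) → ×s → (-5.30076,6.10562) → (-5.30,6.11)
v2: (-4.5,-3.5) → rotate → (-4.22824,3.82387) → ×s → (-5.86316,5.30243) → (-5.86,5.30)
v3: (0,-5) → rotate → (-4.92404,-0.86824) → ×s → (-6.82800,-1.20396) → (-6.83,-1.20)
v4: (5,-4) → rotate → (-3.07099,-5.61863) → ×s → (-4.25844,-7.79117) → (-4.26,-7.79)
v5: (2.5,-0.5) → rotate → (-0.05828,-2.54884) → ×s → (-0.08082,-3.53440) → (-0.08,-3.53)
v6: (-1,3) → rotate → (2.78078,1.50575) → ×s → (3.85601,2.08798) → (3.86,2.09)
v7: (-4.5,0) → rotate → (-0.78142,4.43163) → ×s → (-1.08356,6.14520) → (-1.08,6.15)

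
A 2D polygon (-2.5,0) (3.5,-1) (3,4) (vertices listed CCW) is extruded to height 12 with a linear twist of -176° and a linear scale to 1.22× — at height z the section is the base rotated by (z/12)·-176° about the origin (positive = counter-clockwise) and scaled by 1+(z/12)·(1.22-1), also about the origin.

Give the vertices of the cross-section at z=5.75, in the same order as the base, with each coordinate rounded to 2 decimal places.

Cross-section at z=5.75: (-0.27,2.75) (-0.72,-3.96) (4.73,-2.86)

t = z/height = 5.75/12 = 0.479167
s = 1 + (scale-1)·z/height = 1 + (1.22-1)·5.75/12 = 1.105417
θ = twist·z/height = -176°·5.75/12 = -84.3333° = -1.471894 rad
cos θ = 0.098741, sin θ = -0.995113 (intermediates below are computed at full precision and shown rounded to 5 d.p.)
v1: (-2.5,0) → rotate → (-0.24685,2.48778) → ×s → (-0.27287,2.75004) → (-0.27,2.75)
v2: (3.5,-1) → rotate → (-0.64952,-3.58164) → ×s → (-0.71799,-3.95920) → (-0.72,-3.96)
v3: (3,4) → rotate → (4.27668,-2.59038) → ×s → (4.72751,-2.86345) → (4.73,-2.86)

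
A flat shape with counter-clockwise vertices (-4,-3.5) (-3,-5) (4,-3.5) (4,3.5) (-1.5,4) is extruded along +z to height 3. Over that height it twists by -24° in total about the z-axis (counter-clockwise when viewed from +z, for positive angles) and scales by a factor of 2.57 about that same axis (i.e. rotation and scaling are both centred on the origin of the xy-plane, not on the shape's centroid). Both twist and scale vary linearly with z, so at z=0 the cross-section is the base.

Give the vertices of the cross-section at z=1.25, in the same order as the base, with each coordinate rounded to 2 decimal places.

Cross-section at z=1.25: (-7.52,-4.55) (-6.32,-7.28) (5.51,-6.85) (7.52,4.55) (-1.29,6.95)

t = z/height = 1.25/3 = 0.416667
s = 1 + (scale-1)·z/height = 1 + (2.57-1)·1.25/3 = 1.654167
θ = twist·z/height = -24°·1.25/3 = -10.0000° = -0.174533 rad
cos θ = 0.984808, sin θ = -0.173648 (intermediates below are computed at full precision and shown rounded to 5 d.p.)
v1: (-4,-3.5) → rotate → (-4.54700,-2.75223) → ×s → (-7.52150,-4.55265) → (-7.52,-4.55)
v2: (-3,-5) → rotate → (-3.82266,-4.40309) → ×s → (-6.32332,-7.28345) → (-6.32,-7.28)
v3: (4,-3.5) → rotate → (3.33146,-4.14142) → ×s → (5.51079,-6.85060) → (5.51,-6.85)
v4: (4,3.5) → rotate → (4.54700,2.75223) → ×s → (7.52150,4.55265) → (7.52,4.55)
v5: (-1.5,4) → rotate → (-0.78262,4.19970) → ×s → (-1.29458,6.94701) → (-1.29,6.95)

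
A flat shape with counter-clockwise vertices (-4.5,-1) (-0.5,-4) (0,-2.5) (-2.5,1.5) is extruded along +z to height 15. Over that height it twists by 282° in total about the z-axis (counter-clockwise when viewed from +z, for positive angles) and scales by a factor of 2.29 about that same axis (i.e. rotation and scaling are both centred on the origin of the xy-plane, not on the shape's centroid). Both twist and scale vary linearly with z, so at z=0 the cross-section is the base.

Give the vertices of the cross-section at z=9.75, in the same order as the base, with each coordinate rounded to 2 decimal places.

Cross-section at z=9.75: (8.15,2.31) (0.49,7.39) (-0.26,4.59) (4.75,-2.49)

t = z/height = 9.75/15 = 0.65
s = 1 + (scale-1)·z/height = 1 + (2.29-1)·9.75/15 = 1.838500
θ = twist·z/height = 282°·9.75/15 = 183.3000° = 3.199189 rad
cos θ = -0.998342, sin θ = -0.057564 (intermediates below are computed at full precision and shown rounded to 5 d.p.)
v1: (-4.5,-1) → rotate → (4.43497,1.25738) → ×s → (8.15370,2.31169) → (8.15,2.31)
v2: (-0.5,-4) → rotate → (0.26891,4.02215) → ×s → (0.49440,7.39472) → (0.49,7.39)
v3: (0,-2.5) → rotate → (-0.14391,2.49585) → ×s → (-0.26458,4.58863) → (-0.26,4.59)
v4: (-2.5,1.5) → rotate → (2.58220,-1.35360) → ×s → (4.74738,-2.48860) → (4.75,-2.49)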